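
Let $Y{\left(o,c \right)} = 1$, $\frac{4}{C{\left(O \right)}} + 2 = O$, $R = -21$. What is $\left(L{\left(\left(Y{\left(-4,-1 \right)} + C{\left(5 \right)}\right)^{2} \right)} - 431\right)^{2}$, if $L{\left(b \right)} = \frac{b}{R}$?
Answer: $\frac{135582736}{729} \approx 1.8598 \cdot 10^{5}$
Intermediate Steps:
$C{\left(O \right)} = \frac{4}{-2 + O}$
$L{\left(b \right)} = - \frac{b}{21}$ ($L{\left(b \right)} = \frac{b}{-21} = b \left(- \frac{1}{21}\right) = - \frac{b}{21}$)
$\left(L{\left(\left(Y{\left(-4,-1 \right)} + C{\left(5 \right)}\right)^{2} \right)} - 431\right)^{2} = \left(- \frac{\left(1 + \frac{4}{-2 + 5}\right)^{2}}{21} - 431\right)^{2} = \left(- \frac{\left(1 + \frac{4}{3}\right)^{2}}{21} - 431\right)^{2} = \left(- \frac{\left(\frac{7}{3}\right)^{2}}{21} - 431\right)^{2} = \left(\left(- \frac{1}{21}\right) \frac{49}{9} - 431\right)^{2} = \left(- \frac{7}{27} - 431\right)^{2} = \left(- \frac{11644}{27}\right)^{2} = \frac{135582736}{729}$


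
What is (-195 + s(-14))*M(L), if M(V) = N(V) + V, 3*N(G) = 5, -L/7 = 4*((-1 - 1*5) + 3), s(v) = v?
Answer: -53713/3 ≈ -17904.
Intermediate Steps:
L = 84 (L = -28*((-1 - 1*5) + 3) = -28*((-1 - 5) + 3) = -28*(-6 + 3) = -28*(-3) = -7*(-12) = 84)
N(G) = 5/3 (N(G) = (⅓)*5 = 5/3)
M(V) = 5/3 + V
(-195 + s(-14))*M(L) = (-195 - 14)*(5/3 + 84) = -209*257/3 = -53713/3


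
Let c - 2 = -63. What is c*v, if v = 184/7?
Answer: -11224/7 ≈ -1603.4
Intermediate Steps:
c = -61 (c = 2 - 63 = -61)
v = 184/7 (v = 184*(⅐) = 184/7 ≈ 26.286)
c*v = -61*184/7 = -11224/7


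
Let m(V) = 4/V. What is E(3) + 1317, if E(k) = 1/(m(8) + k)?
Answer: 9221/7 ≈ 1317.3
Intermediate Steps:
E(k) = 1/(1/2 + k) (E(k) = 1/(4/8 + k) = 1/(4*(1/8) + k) = 1/(1/2 + k))
E(3) + 1317 = 2/(1 + 2*3) + 1317 = 2/(1 + 6) + 1317 = 2/7 + 1317 = 9221/7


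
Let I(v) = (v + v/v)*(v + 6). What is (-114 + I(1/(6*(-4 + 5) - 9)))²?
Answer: 984064/81 ≈ 12149.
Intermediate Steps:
I(v) = (1 + v)*(6 + v) (I(v) = (v + 1)*(6 + v) = (1 + v)*(6 + v))
(-114 + I(1/(6*(-4 + 5) - 9)))² = (-114 + (6 + (1/(6*(-4 + 5) - 9))² + 7/(6*(-4 + 5) - 9)))² = (-114 + (6 + (1/(6*1 - 9))² + 7/(6*1 - 9)))² = (-114 + (6 + (1/(6 - 9))² + 7/(6 - 9)))² = (-114 + (6 + (1/(-3))² + 7/(-3)))² = (-114 + (6 + (-⅓)² + 7*(-⅓)))² = (-114 + (6 + ⅑ - 7/3))² = (-114 + 34/9)² = (-992/9)² = 984064/81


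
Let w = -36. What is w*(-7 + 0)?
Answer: 252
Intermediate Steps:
w*(-7 + 0) = -36*(-7 + 0) = -36*(-7) = 252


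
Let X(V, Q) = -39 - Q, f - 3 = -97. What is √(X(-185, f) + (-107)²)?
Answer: 4*√719 ≈ 107.26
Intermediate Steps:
f = -94 (f = 3 - 97 = -94)
√(X(-185, f) + (-107)²) = √((-39 - 1*(-94)) + (-107)²) = √((-39 + 94) + 11449) = √(55 + 11449) = √11504 = 4*√719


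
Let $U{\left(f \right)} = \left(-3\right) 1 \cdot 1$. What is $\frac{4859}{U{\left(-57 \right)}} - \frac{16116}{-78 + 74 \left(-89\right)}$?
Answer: $- \frac{475471}{294} \approx -1617.2$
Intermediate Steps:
$U{\left(f \right)} = -3$ ($U{\left(f \right)} = \left(-3\right) 1 = -3$)
$\frac{4859}{U{\left(-57 \right)}} - \frac{16116}{-78 + 74 \left(-89\right)} = \frac{4859}{-3} - \frac{16116}{-78 + 74 \left(-89\right)} = 4859 \left(- \frac{1}{3}\right) - \frac{16116}{-78 - 6586} = - \frac{4859}{3} - \frac{16116}{-6664} = - \frac{4859}{3} - - \frac{237}{98} = - \frac{4859}{3} + \frac{237}{98} = - \frac{475471}{294}$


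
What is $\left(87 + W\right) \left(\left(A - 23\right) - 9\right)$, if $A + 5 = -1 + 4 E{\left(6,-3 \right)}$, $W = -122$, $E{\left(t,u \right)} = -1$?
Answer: $1470$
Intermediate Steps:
$A = -10$ ($A = -5 + \left(-1 + 4 \left(-1\right)\right) = -5 - 5 = -10$)
$\left(87 + W\right) \left(\left(A - 23\right) - 9\right) = \left(87 - 122\right) \left(\left(-10 - 23\right) - 9\right) = - 35 \left(-33 - 9\right) = \left(-35\right) \left(-42\right) = 1470$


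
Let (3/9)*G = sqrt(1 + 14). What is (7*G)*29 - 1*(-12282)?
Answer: 12282 + 609*sqrt(15) ≈ 14641.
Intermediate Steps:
G = 3*sqrt(15) (G = 3*sqrt(1 + 14) = 3*sqrt(15) ≈ 11.619)
(7*G)*29 - 1*(-12282) = (7*(3*sqrt(15)))*29 - 1*(-12282) = (21*sqrt(15))*29 + 12282 = 609*sqrt(15) + 12282 = 12282 + 609*sqrt(15)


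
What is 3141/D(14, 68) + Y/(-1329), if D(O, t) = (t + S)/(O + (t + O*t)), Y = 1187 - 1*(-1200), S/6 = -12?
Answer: -2158163887/2658 ≈ -8.1195e+5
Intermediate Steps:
S = -72 (S = 6*(-12) = -72)
Y = 2387 (Y = 1187 + 1200 = 2387)
D(O, t) = (-72 + t)/(O + t + O*t) (D(O, t) = (t - 72)/(O + (t + O*t)) = (-72 + t)/(O + t + O*t))
3141/D(14, 68) + Y/(-1329) = 3141/(((-72 + 68)/(14 + 68 + 14*68))) + 2387/(-1329) = 3141/((-4/(14 + 68 + 952))) + 2387*(-1/1329) = 3141/((-4/1034)) - 2387/1329 = 3141/(((1/1034)*(-4))) - 2387/1329 = 3141/(-2/517) - 2387/1329 = 3141*(-517/2) - 2387/1329 = -1623897/2 - 2387/1329 = -2158163887/2658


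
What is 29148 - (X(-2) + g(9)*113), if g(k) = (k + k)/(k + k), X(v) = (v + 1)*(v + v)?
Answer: 29031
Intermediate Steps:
X(v) = 2*v*(1 + v) (X(v) = (1 + v)*(2*v) = 2*v*(1 + v))
g(k) = 1 (g(k) = (2*k)/((2*k)) = (2*k)*(1/(2*k)) = 1)
29148 - (X(-2) + g(9)*113) = 29148 - (2*(-2)*(1 - 2) + 1*113) = 29148 - (2*(-2)*(-1) + 113) = 29148 - (4 + 113) = 29148 - 1*117 = 29148 - 117 = 29031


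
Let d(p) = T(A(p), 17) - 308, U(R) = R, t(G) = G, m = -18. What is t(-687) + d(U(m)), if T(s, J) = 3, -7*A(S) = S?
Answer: -992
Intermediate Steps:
A(S) = -S/7
d(p) = -305 (d(p) = 3 - 308 = -305)
t(-687) + d(U(m)) = -687 - 305 = -992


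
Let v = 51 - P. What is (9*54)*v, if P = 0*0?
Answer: 24786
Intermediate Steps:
P = 0
v = 51 (v = 51 - 1*0 = 51 + 0 = 51)
(9*54)*v = (9*54)*51 = 486*51 = 24786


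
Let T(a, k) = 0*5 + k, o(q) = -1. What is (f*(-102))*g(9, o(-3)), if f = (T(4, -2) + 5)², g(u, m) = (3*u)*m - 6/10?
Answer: 126684/5 ≈ 25337.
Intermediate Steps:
g(u, m) = -⅗ + 3*m*u (g(u, m) = 3*m*u - 6*⅒ = 3*m*u - ⅗ = -⅗ + 3*m*u)
T(a, k) = k (T(a, k) = 0 + k = k)
f = 9 (f = (-2 + 5)² = 3² = 9)
(f*(-102))*g(9, o(-3)) = (9*(-102))*(-⅗ + 3*(-1)*9) = -918*(-⅗ - 27) = -918*(-138/5) = 126684/5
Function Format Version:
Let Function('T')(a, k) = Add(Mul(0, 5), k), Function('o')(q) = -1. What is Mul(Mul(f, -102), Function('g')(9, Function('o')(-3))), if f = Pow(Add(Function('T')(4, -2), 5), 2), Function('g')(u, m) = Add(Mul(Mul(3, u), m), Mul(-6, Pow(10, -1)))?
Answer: Rational(126684, 5) ≈ 25337.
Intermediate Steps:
Function('g')(u, m) = Add(Rational(-3, 5), Mul(3, m, u)) (Function('g')(u, m) = Add(Mul(3, m, u), Mul(-6, Rational(1, 10))) = Add(Mul(3, m, u), Rational(-3, 5)) = Add(Rational(-3, 5), Mul(3, m, u)))
Function('T')(a, k) = k (Function('T')(a, k) = Add(0, k) = k)
f = 9 (f = Pow(Add(-2, 5), 2) = Pow(3, 2) = 9)
Mul(Mul(f, -102), Function('g')(9, Function('o')(-3))) = Mul(Mul(9, -102), Add(Rational(-3, 5), Mul(3, -1, 9))) = Mul(-918, Add(Rational(-3, 5), -27)) = Mul(-918, Rational(-138, 5)) = Rational(126684, 5)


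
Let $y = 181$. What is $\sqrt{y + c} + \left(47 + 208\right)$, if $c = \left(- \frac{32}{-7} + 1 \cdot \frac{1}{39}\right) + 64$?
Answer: $255 + \frac{2 \sqrt{4650555}}{273} \approx 270.8$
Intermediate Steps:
$c = \frac{18727}{273}$ ($c = \left(\left(-32\right) \left(- \frac{1}{7}\right) + 1 \cdot \frac{1}{39}\right) + 64 = \left(\frac{32}{7} + \frac{1}{39}\right) + 64 = \frac{1255}{273} + 64 = \frac{18727}{273} \approx 68.597$)
$\sqrt{y + c} + \left(47 + 208\right) = \sqrt{181 + \frac{18727}{273}} + \left(47 + 208\right) = \sqrt{\frac{68140}{273}} + 255 = \frac{2 \sqrt{4650555}}{273} + 255 = 255 + \frac{2 \sqrt{4650555}}{273}$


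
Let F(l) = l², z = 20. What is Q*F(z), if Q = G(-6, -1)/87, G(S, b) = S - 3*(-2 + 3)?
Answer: -1200/29 ≈ -41.379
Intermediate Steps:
G(S, b) = -3 + S (G(S, b) = S - 3 = -3 + S)
Q = -3/29 (Q = (-3 - 6)/87 = -9*1/87 = -3/29 ≈ -0.10345)
Q*F(z) = -3/29*20² = -3/29*400 = -1200/29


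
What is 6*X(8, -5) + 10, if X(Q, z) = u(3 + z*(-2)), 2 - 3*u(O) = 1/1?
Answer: 12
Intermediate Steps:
u(O) = 1/3 (u(O) = 2/3 - 1/3/1 = 2/3 - 1/3*1 = 2/3 - 1/3 = 1/3)
X(Q, z) = 1/3
6*X(8, -5) + 10 = 6*(1/3) + 10 = 2 + 10 = 12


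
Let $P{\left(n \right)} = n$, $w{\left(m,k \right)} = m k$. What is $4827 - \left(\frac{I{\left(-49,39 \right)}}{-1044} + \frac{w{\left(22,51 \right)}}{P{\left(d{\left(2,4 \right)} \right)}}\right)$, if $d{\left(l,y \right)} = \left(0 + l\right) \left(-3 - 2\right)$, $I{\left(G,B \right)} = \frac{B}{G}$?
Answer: $\frac{421116127}{85260} \approx 4939.2$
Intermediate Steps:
$w{\left(m,k \right)} = k m$
$d{\left(l,y \right)} = - 5 l$ ($d{\left(l,y \right)} = l \left(-5\right) = - 5 l$)
$4827 - \left(\frac{I{\left(-49,39 \right)}}{-1044} + \frac{w{\left(22,51 \right)}}{P{\left(d{\left(2,4 \right)} \right)}}\right) = 4827 - \left(\frac{39 \frac{1}{-49}}{-1044} + \frac{51 \cdot 22}{\left(-5\right) 2}\right) = 4827 - \left(39 \left(- \frac{1}{49}\right) \left(- \frac{1}{1044}\right) + \frac{1122}{-10}\right) = 4827 - \left(\left(- \frac{39}{49}\right) \left(- \frac{1}{1044}\right) + 1122 \left(- \frac{1}{10}\right)\right) = 4827 - \left(\frac{13}{17052} - \frac{561}{5}\right) = 4827 - - \frac{9566107}{85260} = 4827 + \frac{9566107}{85260} = \frac{421116127}{85260}$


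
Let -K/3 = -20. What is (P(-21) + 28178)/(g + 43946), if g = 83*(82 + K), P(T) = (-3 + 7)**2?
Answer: 14097/27866 ≈ 0.50589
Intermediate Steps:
K = 60 (K = -3*(-20) = 60)
P(T) = 16 (P(T) = 4**2 = 16)
g = 11786 (g = 83*(82 + 60) = 83*142 = 11786)
(P(-21) + 28178)/(g + 43946) = (16 + 28178)/(11786 + 43946) = 28194/55732 = 28194*(1/55732) = 14097/27866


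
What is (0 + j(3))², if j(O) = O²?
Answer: 81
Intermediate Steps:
(0 + j(3))² = (0 + 3²)² = (0 + 9)² = 9² = 81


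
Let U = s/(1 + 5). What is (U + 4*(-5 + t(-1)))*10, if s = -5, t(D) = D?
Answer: -745/3 ≈ -248.33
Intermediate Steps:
U = -5/6 (U = -5/(1 + 5) = -5/6 ≈ -0.83333)
(U + 4*(-5 + t(-1)))*10 = (-5/6 + 4*(-5 - 1))*10 = (-5/6 + 4*(-6))*10 = (-5/6 - 24)*10 = -149/6*10 = -745/3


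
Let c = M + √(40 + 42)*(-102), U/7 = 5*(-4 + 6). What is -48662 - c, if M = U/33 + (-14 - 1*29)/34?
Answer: -54599725/1122 + 102*√82 ≈ -47739.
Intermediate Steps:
U = 70 (U = 7*(5*(-4 + 6)) = 7*(5*2) = 7*10 = 70)
M = 961/1122 (M = 70/33 + (-14 - 1*29)/34 = 70*(1/33) + (-14 - 29)*(1/34) = 70/33 - 43*1/34 = 70/33 - 43/34 = 961/1122 ≈ 0.85651)
c = 961/1122 - 102*√82 (c = 961/1122 + √(40 + 42)*(-102) = 961/1122 + √82*(-102) = 961/1122 - 102*√82 ≈ -922.79)
-48662 - c = -48662 - (961/1122 - 102*√82) = -48662 + (-961/1122 + 102*√82) = -54599725/1122 + 102*√82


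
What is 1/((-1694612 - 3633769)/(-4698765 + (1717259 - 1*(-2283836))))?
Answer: 697670/5328381 ≈ 0.13093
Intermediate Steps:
1/((-1694612 - 3633769)/(-4698765 + (1717259 - 1*(-2283836)))) = 1/(-5328381/(-4698765 + (1717259 + 2283836))) = 1/(-5328381/(-4698765 + 4001095)) = 1/(-5328381/(-697670)) = 1/(-5328381*(-1/697670)) = 1/(5328381/697670) = 697670/5328381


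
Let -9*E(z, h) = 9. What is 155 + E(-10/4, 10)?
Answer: 154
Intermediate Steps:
E(z, h) = -1 (E(z, h) = -⅑*9 = -1)
155 + E(-10/4, 10) = 155 - 1 = 154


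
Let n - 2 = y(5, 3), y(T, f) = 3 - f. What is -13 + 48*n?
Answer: 83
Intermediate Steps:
n = 2 (n = 2 + (3 - 1*3) = 2 + (3 - 3) = 2 + 0 = 2)
-13 + 48*n = -13 + 48*2 = -13 + 96 = 83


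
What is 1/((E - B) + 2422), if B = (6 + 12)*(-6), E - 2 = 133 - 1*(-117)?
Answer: 1/2782 ≈ 0.00035945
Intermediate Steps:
E = 252 (E = 2 + (133 - 1*(-117)) = 2 + (133 + 117) = 2 + 250 = 252)
B = -108 (B = 18*(-6) = -108)
1/((E - B) + 2422) = 1/((252 - 1*(-108)) + 2422) = 1/((252 + 108) + 2422) = 1/(360 + 2422) = 1/2782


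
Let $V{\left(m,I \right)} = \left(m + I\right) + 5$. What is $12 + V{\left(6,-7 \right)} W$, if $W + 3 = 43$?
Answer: $172$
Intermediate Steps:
$W = 40$ ($W = -3 + 43 = 40$)
$V{\left(m,I \right)} = 5 + I + m$ ($V{\left(m,I \right)} = \left(I + m\right) + 5 = 5 + I + m$)
$12 + V{\left(6,-7 \right)} W = 12 + \left(5 - 7 + 6\right) 40 = 12 + 4 \cdot 40 = 12 + 160 = 172$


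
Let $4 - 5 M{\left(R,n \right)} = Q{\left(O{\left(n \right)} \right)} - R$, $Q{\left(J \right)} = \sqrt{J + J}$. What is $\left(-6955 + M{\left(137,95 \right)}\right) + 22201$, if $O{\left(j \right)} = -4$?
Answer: $\frac{76371}{5} - \frac{2 i \sqrt{2}}{5} \approx 15274.0 - 0.56569 i$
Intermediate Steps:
$Q{\left(J \right)} = \sqrt{2} \sqrt{J}$ ($Q{\left(J \right)} = \sqrt{2 J} = \sqrt{2} \sqrt{J}$)
$M{\left(R,n \right)} = \frac{4}{5} + \frac{R}{5} - \frac{2 i \sqrt{2}}{5}$ ($M{\left(R,n \right)} = \frac{4}{5} - \frac{\sqrt{2} \sqrt{-4} - R}{5} = \frac{4}{5} - \frac{\sqrt{2} \cdot 2 i - R}{5} = \frac{4}{5} - \frac{2 i \sqrt{2} - R}{5} = \frac{4}{5} - \frac{- R + 2 i \sqrt{2}}{5} = \frac{4}{5} + \left(\frac{R}{5} - \frac{2 i \sqrt{2}}{5}\right) = \frac{4}{5} + \frac{R}{5} - \frac{2 i \sqrt{2}}{5}$)
$\left(-6955 + M{\left(137,95 \right)}\right) + 22201 = \left(-6955 + \left(\frac{4}{5} + \frac{1}{5} \cdot 137 - \frac{2 i \sqrt{2}}{5}\right)\right) + 22201 = \left(-6955 + \left(\frac{4}{5} + \frac{137}{5} - \frac{2 i \sqrt{2}}{5}\right)\right) + 22201 = \left(-6955 + \left(\frac{141}{5} - \frac{2 i \sqrt{2}}{5}\right)\right) + 22201 = \left(- \frac{34634}{5} - \frac{2 i \sqrt{2}}{5}\right) + 22201 = \frac{76371}{5} - \frac{2 i \sqrt{2}}{5}$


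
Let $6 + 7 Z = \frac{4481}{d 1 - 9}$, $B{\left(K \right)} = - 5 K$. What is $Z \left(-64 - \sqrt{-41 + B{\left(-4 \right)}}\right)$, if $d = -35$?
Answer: $\frac{75920}{77} + \frac{4745 i \sqrt{21}}{308} \approx 985.97 + 70.598 i$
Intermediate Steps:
$Z = - \frac{4745}{308}$ ($Z = - \frac{6}{7} + \frac{4481 \frac{1}{\left(-35\right) 1 - 9}}{7} = - \frac{6}{7} + \frac{4481 \frac{1}{-35 - 9}}{7} = - \frac{6}{7} + \frac{4481 \frac{1}{-44}}{7} = - \frac{6}{7} + \frac{4481 \left(- \frac{1}{44}\right)}{7} = - \frac{6}{7} + \frac{1}{7} \left(- \frac{4481}{44}\right) = - \frac{6}{7} - \frac{4481}{308} = - \frac{4745}{308} \approx -15.406$)
$Z \left(-64 - \sqrt{-41 + B{\left(-4 \right)}}\right) = - \frac{4745 \left(-64 - \sqrt{-41 - -20}\right)}{308} = - \frac{4745 \left(-64 - \sqrt{-41 + 20}\right)}{308} = - \frac{4745 \left(-64 - \sqrt{-21}\right)}{308} = - \frac{4745 \left(-64 - i \sqrt{21}\right)}{308} = \frac{75920}{77} + \frac{4745 i \sqrt{21}}{308}$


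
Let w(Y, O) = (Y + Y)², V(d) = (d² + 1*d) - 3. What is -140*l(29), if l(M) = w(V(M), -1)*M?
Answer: -12207429360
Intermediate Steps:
V(d) = -3 + d + d² (V(d) = (d² + d) - 3 = (d + d²) - 3 = -3 + d + d²)
w(Y, O) = 4*Y² (w(Y, O) = (2*Y)² = 4*Y²)
l(M) = 4*M*(-3 + M + M²)² (l(M) = (4*(-3 + M + M²)²)*M = 4*M*(-3 + M + M²)²)
-140*l(29) = -140*4*29*(-3 + 29 + 29²)² = -140*4*29*(-3 + 29 + 841)² = -140*4*29*867² = -140*4*29*751689 = -140/(1/87195924) = -140/1/87195924 = -140*87195924 = -12207429360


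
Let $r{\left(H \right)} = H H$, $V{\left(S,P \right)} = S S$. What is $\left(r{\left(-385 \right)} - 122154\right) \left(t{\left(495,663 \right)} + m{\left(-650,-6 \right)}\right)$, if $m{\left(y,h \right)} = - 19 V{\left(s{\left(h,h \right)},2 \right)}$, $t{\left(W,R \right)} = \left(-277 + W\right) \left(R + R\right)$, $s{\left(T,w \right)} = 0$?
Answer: $7536291828$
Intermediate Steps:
$V{\left(S,P \right)} = S^{2}$
$t{\left(W,R \right)} = 2 R \left(-277 + W\right)$ ($t{\left(W,R \right)} = \left(-277 + W\right) 2 R = 2 R \left(-277 + W\right)$)
$m{\left(y,h \right)} = 0$ ($m{\left(y,h \right)} = - 19 \cdot 0^{2} = \left(-19\right) 0 = 0$)
$r{\left(H \right)} = H^{2}$
$\left(r{\left(-385 \right)} - 122154\right) \left(t{\left(495,663 \right)} + m{\left(-650,-6 \right)}\right) = \left(\left(-385\right)^{2} - 122154\right) \left(2 \cdot 663 \left(-277 + 495\right) + 0\right) = \left(148225 - 122154\right) \left(2 \cdot 663 \cdot 218 + 0\right) = 26071 \left(289068 + 0\right) = 26071 \cdot 289068 = 7536291828$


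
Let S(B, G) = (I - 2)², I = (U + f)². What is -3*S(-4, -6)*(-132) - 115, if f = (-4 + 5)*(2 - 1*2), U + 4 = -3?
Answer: 874649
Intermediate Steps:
U = -7 (U = -4 - 3 = -7)
f = 0 (f = 1*(2 - 2) = 1*0 = 0)
I = 49 (I = (-7 + 0)² = (-7)² = 49)
S(B, G) = 2209 (S(B, G) = (49 - 2)² = 47² = 2209)
-3*S(-4, -6)*(-132) - 115 = -3*2209*(-132) - 115 = -6627*(-132) - 115 = 874764 - 115 = 874649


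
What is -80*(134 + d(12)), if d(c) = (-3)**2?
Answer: -11440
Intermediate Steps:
d(c) = 9
-80*(134 + d(12)) = -80*(134 + 9) = -80*143 = -11440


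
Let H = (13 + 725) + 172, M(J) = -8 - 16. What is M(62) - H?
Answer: -934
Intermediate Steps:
M(J) = -24
H = 910 (H = 738 + 172 = 910)
M(62) - H = -24 - 1*910 = -24 - 910 = -934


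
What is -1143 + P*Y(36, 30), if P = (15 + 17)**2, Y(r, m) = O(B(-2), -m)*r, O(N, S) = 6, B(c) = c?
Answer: 220041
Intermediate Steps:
Y(r, m) = 6*r
P = 1024 (P = 32**2 = 1024)
-1143 + P*Y(36, 30) = -1143 + 1024*(6*36) = -1143 + 1024*216 = -1143 + 221184 = 220041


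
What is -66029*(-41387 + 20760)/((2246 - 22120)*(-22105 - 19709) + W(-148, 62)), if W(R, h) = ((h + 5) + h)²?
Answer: 1361980183/831028077 ≈ 1.6389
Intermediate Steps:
W(R, h) = (5 + 2*h)² (W(R, h) = ((5 + h) + h)² = (5 + 2*h)²)
-66029*(-41387 + 20760)/((2246 - 22120)*(-22105 - 19709) + W(-148, 62)) = -66029*(-41387 + 20760)/((2246 - 22120)*(-22105 - 19709) + (5 + 2*62)²) = -66029*(-20627/(-19874*(-41814) + (5 + 124)²)) = -66029*(-20627/(831011436 + 129²)) = -66029*(-20627/(831011436 + 16641)) = -66029/(831028077*(-1/20627)) = -66029/(-831028077/20627) = -66029*(-20627/831028077) = 1361980183/831028077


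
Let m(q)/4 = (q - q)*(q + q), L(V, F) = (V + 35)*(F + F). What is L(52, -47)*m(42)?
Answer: 0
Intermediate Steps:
L(V, F) = 2*F*(35 + V) (L(V, F) = (35 + V)*(2*F) = 2*F*(35 + V))
m(q) = 0 (m(q) = 4*((q - q)*(q + q)) = 4*(0*(2*q)) = 4*0 = 0)
L(52, -47)*m(42) = (2*(-47)*(35 + 52))*0 = (2*(-47)*87)*0 = -8178*0 = 0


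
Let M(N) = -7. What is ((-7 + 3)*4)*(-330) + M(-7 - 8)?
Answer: 5273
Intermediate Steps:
((-7 + 3)*4)*(-330) + M(-7 - 8) = ((-7 + 3)*4)*(-330) - 7 = -4*4*(-330) - 7 = -16*(-330) - 7 = 5280 - 7 = 5273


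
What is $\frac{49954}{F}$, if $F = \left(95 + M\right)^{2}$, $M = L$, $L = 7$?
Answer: $\frac{24977}{5202} \approx 4.8014$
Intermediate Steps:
$M = 7$
$F = 10404$ ($F = \left(95 + 7\right)^{2} = 102^{2} = 10404$)
$\frac{49954}{F} = \frac{49954}{10404} = 49954 \cdot \frac{1}{10404} = \frac{24977}{5202}$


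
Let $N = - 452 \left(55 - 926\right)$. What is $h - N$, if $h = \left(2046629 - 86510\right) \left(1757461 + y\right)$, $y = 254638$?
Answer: $3943953086089$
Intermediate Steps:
$N = 393692$ ($N = \left(-452\right) \left(-871\right) = 393692$)
$h = 3943953479781$ ($h = \left(2046629 - 86510\right) \left(1757461 + 254638\right) = 1960119 \cdot 2012099 = 3943953479781$)
$h - N = 3943953479781 - 393692 = 3943953086089$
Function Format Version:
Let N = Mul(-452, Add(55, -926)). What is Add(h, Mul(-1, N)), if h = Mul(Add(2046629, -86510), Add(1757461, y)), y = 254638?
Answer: 3943953086089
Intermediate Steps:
N = 393692 (N = Mul(-452, -871) = 393692)
h = 3943953479781 (h = Mul(Add(2046629, -86510), Add(1757461, 254638)) = Mul(1960119, 2012099) = 3943953479781)
Add(h, Mul(-1, N)) = Add(3943953479781, Mul(-1, 393692)) = Add(3943953479781, -393692) = 3943953086089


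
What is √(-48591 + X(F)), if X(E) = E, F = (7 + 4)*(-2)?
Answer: I*√48613 ≈ 220.48*I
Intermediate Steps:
F = -22 (F = 11*(-2) = -22)
√(-48591 + X(F)) = √(-48591 - 22) = √(-48613) = I*√48613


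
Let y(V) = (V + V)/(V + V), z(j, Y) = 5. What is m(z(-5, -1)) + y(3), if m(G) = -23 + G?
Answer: -17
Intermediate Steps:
y(V) = 1 (y(V) = (2*V)/((2*V)) = (2*V)*(1/(2*V)) = 1)
m(z(-5, -1)) + y(3) = (-23 + 5) + 1 = -18 + 1 = -17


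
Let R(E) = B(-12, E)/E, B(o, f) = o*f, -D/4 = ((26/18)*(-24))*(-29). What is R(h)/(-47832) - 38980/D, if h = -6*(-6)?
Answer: 58266863/6010888 ≈ 9.6936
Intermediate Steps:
h = 36
D = -12064/3 (D = -4*(26/18)*(-24)*(-29) = -4*(26*(1/18))*(-24)*(-29) = -4*(13/9)*(-24)*(-29) = -(-416)*(-29)/3 = -4*3016/3 = -12064/3 ≈ -4021.3)
B(o, f) = f*o
R(E) = -12 (R(E) = (E*(-12))/E = (-12*E)/E = -12)
R(h)/(-47832) - 38980/D = -12/(-47832) - 38980/(-12064/3) = -12*(-1/47832) - 38980*(-3/12064) = 1/3986 + 29235/3016 = 58266863/6010888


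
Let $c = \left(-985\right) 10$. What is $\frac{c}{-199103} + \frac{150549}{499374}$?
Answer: $\frac{11631197149}{33142287174} \approx 0.35095$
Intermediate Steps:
$c = -9850$
$\frac{c}{-199103} + \frac{150549}{499374} = - \frac{9850}{-199103} + \frac{150549}{499374} = \left(-9850\right) \left(- \frac{1}{199103}\right) + 150549 \cdot \frac{1}{499374} = \frac{9850}{199103} + \frac{50183}{166458} = \frac{11631197149}{33142287174}$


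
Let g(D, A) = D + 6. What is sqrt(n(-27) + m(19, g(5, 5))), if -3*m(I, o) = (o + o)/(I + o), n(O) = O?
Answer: I*sqrt(6130)/15 ≈ 5.2196*I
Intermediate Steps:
g(D, A) = 6 + D
m(I, o) = -2*o/(3*(I + o)) (m(I, o) = -(o + o)/(3*(I + o)) = -2*o/(3*(I + o)))
sqrt(n(-27) + m(19, g(5, 5))) = sqrt(-27 - 2*(6 + 5)/(3*19 + 3*(6 + 5))) = sqrt(-27 - 2*11/(57 + 3*11)) = sqrt(-27 - 2*11/(57 + 33)) = sqrt(-27 - 2*11/90) = sqrt(-27 - 2*11*1/90) = sqrt(-27 - 11/45) = sqrt(-1226/45) = I*sqrt(6130)/15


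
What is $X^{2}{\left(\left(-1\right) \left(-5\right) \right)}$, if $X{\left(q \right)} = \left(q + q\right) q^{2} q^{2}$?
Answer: $39062500$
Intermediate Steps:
$X{\left(q \right)} = 2 q^{5}$ ($X{\left(q \right)} = 2 q q^{2} q^{2} = 2 q^{3} q^{2} = 2 q^{5}$)
$X^{2}{\left(\left(-1\right) \left(-5\right) \right)} = \left(2 \left(\left(-1\right) \left(-5\right)\right)^{5}\right)^{2} = \left(2 \cdot 5^{5}\right)^{2} = \left(2 \cdot 3125\right)^{2} = 6250^{2} = 39062500$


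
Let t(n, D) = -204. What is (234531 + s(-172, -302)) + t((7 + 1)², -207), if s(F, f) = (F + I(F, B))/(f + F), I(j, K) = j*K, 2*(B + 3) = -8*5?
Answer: 55533607/237 ≈ 2.3432e+5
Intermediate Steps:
B = -23 (B = -3 + (-8*5)/2 = -3 + (½)*(-40) = -3 - 20 = -23)
I(j, K) = K*j
s(F, f) = -22*F/(F + f) (s(F, f) = (F - 23*F)/(f + F) = (-22*F)/(F + f) = -22*F/(F + f))
(234531 + s(-172, -302)) + t((7 + 1)², -207) = (234531 - 22*(-172)/(-172 - 302)) - 204 = (234531 - 22*(-172)/(-474)) - 204 = (234531 - 22*(-172)*(-1/474)) - 204 = (234531 - 1892/237) - 204 = 55581955/237 - 204 = 55533607/237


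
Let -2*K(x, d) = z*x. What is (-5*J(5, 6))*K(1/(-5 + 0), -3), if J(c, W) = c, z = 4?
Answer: -10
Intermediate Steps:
K(x, d) = -2*x
(-5*J(5, 6))*K(1/(-5 + 0), -3) = (-5*5)*(-2/(-5 + 0)) = -(-50)/(-5) = -(-50)*(-1)/5 = -25*⅖ = -10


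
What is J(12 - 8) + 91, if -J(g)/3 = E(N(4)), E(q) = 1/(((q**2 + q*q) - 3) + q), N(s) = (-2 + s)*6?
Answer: 9008/99 ≈ 90.990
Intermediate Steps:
N(s) = -12 + 6*s
E(q) = 1/(-3 + q + 2*q**2) (E(q) = 1/(((q**2 + q**2) - 3) + q) = 1/((2*q**2 - 3) + q) = 1/((-3 + 2*q**2) + q) = 1/(-3 + q + 2*q**2))
J(g) = -1/99 (J(g) = -3/(-3 + (-12 + 6*4) + 2*(-12 + 6*4)**2) = -3/(-3 + (-12 + 24) + 2*(-12 + 24)**2) = -3/(-3 + 12 + 2*12**2) = -3/(-3 + 12 + 2*144) = -3/(-3 + 12 + 288) = -3/297 = -3*1/297 = -1/99)
J(12 - 8) + 91 = -1/99 + 91 = 9008/99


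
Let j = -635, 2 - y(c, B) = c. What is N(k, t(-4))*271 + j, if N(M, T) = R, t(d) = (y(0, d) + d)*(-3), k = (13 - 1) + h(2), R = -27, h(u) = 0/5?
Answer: -7952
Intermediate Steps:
h(u) = 0 (h(u) = 0*(⅕) = 0)
y(c, B) = 2 - c
k = 12 (k = (13 - 1) + 0 = 12 + 0 = 12)
t(d) = -6 - 3*d (t(d) = ((2 - 1*0) + d)*(-3) = ((2 + 0) + d)*(-3) = (2 + d)*(-3) = -6 - 3*d)
N(M, T) = -27
N(k, t(-4))*271 + j = -27*271 - 635 = -7317 - 635 = -7952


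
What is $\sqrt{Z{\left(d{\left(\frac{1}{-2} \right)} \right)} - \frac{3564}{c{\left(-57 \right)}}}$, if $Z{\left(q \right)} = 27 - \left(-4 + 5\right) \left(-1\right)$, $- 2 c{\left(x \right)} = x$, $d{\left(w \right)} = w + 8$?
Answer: $\frac{2 i \sqrt{8759}}{19} \approx 9.8515 i$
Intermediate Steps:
$d{\left(w \right)} = 8 + w$
$c{\left(x \right)} = - \frac{x}{2}$
$Z{\left(q \right)} = 28$ ($Z{\left(q \right)} = 27 - 1 \left(-1\right) = 27 - -1 = 27 + 1 = 28$)
$\sqrt{Z{\left(d{\left(\frac{1}{-2} \right)} \right)} - \frac{3564}{c{\left(-57 \right)}}} = \sqrt{28 - \frac{3564}{\left(- \frac{1}{2}\right) \left(-57\right)}} = \sqrt{28 - \frac{3564}{\frac{57}{2}}} = \sqrt{28 - \frac{2376}{19}} = \sqrt{- \frac{1844}{19}} = \frac{2 i \sqrt{8759}}{19}$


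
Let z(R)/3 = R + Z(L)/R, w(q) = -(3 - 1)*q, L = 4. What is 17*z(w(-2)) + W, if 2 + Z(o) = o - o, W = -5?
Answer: 347/2 ≈ 173.50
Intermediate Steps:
Z(o) = -2 (Z(o) = -2 + (o - o) = -2 + 0 = -2)
w(q) = -2*q
z(R) = -6/R + 3*R (z(R) = 3*(R - 2/R) = -6/R + 3*R)
17*z(w(-2)) + W = 17*(-6/((-2*(-2))) + 3*(-2*(-2))) - 5 = 17*(-6/4 + 3*4) - 5 = 17*(-6*1/4 + 12) - 5 = 17*(-3/2 + 12) - 5 = 17*(21/2) - 5 = 357/2 - 5 = 347/2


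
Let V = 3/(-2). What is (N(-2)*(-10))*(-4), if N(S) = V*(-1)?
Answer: 60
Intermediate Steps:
V = -3/2 (V = 3*(-½) = -3/2 ≈ -1.5000)
N(S) = 3/2 (N(S) = -3/2*(-1) = 3/2)
(N(-2)*(-10))*(-4) = ((3/2)*(-10))*(-4) = -15*(-4) = 60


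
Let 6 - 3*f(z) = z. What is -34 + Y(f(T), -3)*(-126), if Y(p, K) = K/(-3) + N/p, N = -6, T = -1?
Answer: 164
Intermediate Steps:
f(z) = 2 - z/3
Y(p, K) = -6/p - K/3 (Y(p, K) = K/(-3) - 6/p = K*(-1/3) - 6/p = -K/3 - 6/p = -6/p - K/3)
-34 + Y(f(T), -3)*(-126) = -34 + (-6/(2 - 1/3*(-1)) - 1/3*(-3))*(-126) = -34 + (-6/(2 + 1/3) + 1)*(-126) = -34 + (-6/7/3 + 1)*(-126) = -34 + (-6*3/7 + 1)*(-126) = -34 + (-18/7 + 1)*(-126) = -34 - 11/7*(-126) = -34 + 198 = 164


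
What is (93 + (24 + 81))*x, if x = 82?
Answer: 16236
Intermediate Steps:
(93 + (24 + 81))*x = (93 + (24 + 81))*82 = (93 + 105)*82 = 198*82 = 16236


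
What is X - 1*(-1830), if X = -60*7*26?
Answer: -9090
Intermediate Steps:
X = -10920 (X = -420*26 = -10920)
X - 1*(-1830) = -10920 - 1*(-1830) = -10920 + 1830 = -9090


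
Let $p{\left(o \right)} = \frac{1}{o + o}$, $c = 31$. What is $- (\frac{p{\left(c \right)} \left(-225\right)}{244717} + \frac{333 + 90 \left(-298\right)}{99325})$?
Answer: $\frac{401895137223}{1507003993550} \approx 0.26669$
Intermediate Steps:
$p{\left(o \right)} = \frac{1}{2 o}$
$- (\frac{p{\left(c \right)} \left(-225\right)}{244717} + \frac{333 + 90 \left(-298\right)}{99325}) = - (\frac{\frac{1}{2 \cdot 31} \left(-225\right)}{244717} + \frac{333 + 90 \left(-298\right)}{99325}) = - (\frac{1}{2} \cdot \frac{1}{31} \left(-225\right) \frac{1}{244717} + \left(333 - 26820\right) \frac{1}{99325}) = - (\frac{1}{62} \left(-225\right) \frac{1}{244717} - \frac{26487}{99325}) = - (\left(- \frac{225}{62}\right) \frac{1}{244717} - \frac{26487}{99325}) = - (- \frac{225}{15172454} - \frac{26487}{99325}) = \left(-1\right) \left(- \frac{401895137223}{1507003993550}\right) = \frac{401895137223}{1507003993550}$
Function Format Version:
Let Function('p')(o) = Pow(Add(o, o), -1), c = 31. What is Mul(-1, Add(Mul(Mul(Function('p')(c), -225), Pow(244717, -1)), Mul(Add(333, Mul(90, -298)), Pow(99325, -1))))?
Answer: Rational(401895137223, 1507003993550) ≈ 0.26669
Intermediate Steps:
Function('p')(o) = Mul(Rational(1, 2), Pow(o, -1)) (Function('p')(o) = Pow(Mul(2, o), -1) = Mul(Rational(1, 2), Pow(o, -1)))
Mul(-1, Add(Mul(Mul(Function('p')(c), -225), Pow(244717, -1)), Mul(Add(333, Mul(90, -298)), Pow(99325, -1)))) = Mul(-1, Add(Mul(Mul(Mul(Rational(1, 2), Pow(31, -1)), -225), Pow(244717, -1)), Mul(Add(333, Mul(90, -298)), Pow(99325, -1)))) = Mul(-1, Add(Mul(Mul(Mul(Rational(1, 2), Rational(1, 31)), -225), Rational(1, 244717)), Mul(Add(333, -26820), Rational(1, 99325)))) = Mul(-1, Add(Mul(Mul(Rational(1, 62), -225), Rational(1, 244717)), Mul(-26487, Rational(1, 99325)))) = Mul(-1, Add(Mul(Rational(-225, 62), Rational(1, 244717)), Rational(-26487, 99325))) = Mul(-1, Add(Rational(-225, 15172454), Rational(-26487, 99325))) = Mul(-1, Rational(-401895137223, 1507003993550)) = Rational(401895137223, 1507003993550)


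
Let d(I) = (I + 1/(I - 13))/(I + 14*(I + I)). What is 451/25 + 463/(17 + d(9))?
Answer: 20104433/444575 ≈ 45.222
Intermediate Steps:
d(I) = (I + 1/(-13 + I))/(29*I) (d(I) = (I + 1/(-13 + I))/(I + 14*(2*I)) = (I + 1/(-13 + I))/(I + 28*I) = (I + 1/(-13 + I))/((29*I)) = (I + 1/(-13 + I))*(1/(29*I)) = (I + 1/(-13 + I))/(29*I))
451/25 + 463/(17 + d(9)) = 451/25 + 463/(17 + (1/29)*(1 + 9² - 13*9)/(9*(-13 + 9))) = 451*(1/25) + 463/(17 + (1/29)*(⅑)*(1 + 81 - 117)/(-4)) = 451/25 + 463/(17 + (1/29)*(⅑)*(-¼)*(-35)) = 451/25 + 463/(17 + 35/1044) = 451/25 + 463/(17783/1044) = 451/25 + 463*(1044/17783) = 451/25 + 483372/17783 = 20104433/444575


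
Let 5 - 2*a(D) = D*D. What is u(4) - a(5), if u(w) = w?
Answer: 14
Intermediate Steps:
a(D) = 5/2 - D²/2 (a(D) = 5/2 - D*D/2 = 5/2 - D²/2)
u(4) - a(5) = 4 - (5/2 - ½*5²) = 4 - (5/2 - ½*25) = 4 - (5/2 - 25/2) = 4 - 1*(-10) = 4 + 10 = 14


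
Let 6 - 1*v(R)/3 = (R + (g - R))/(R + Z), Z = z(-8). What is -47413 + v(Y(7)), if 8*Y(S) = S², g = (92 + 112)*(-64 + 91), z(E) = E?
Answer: -192911/5 ≈ -38582.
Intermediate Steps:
Z = -8
g = 5508 (g = 204*27 = 5508)
Y(S) = S²/8
v(R) = 18 - 16524/(-8 + R) (v(R) = 18 - 3*(R + (5508 - R))/(R - 8) = 18 - 16524/(-8 + R))
-47413 + v(Y(7)) = -47413 + 18*(-926 + (⅛)*7²)/(-8 + (⅛)*7²) = -47413 + 18*(-926 + (⅛)*49)/(-8 + (⅛)*49) = -47413 + 18*(-926 + 49/8)/(-8 + 49/8) = -47413 + 18*(-7359/8)/(-15/8) = -47413 + 18*(-8/15)*(-7359/8) = -47413 + 44154/5 = -192911/5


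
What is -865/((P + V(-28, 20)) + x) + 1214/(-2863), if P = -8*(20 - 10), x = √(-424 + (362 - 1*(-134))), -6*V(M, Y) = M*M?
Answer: 75202151/20387423 + 23355*√2/199388 ≈ 3.8543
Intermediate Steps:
V(M, Y) = -M²/6 (V(M, Y) = -M*M/6 = -M²/6)
x = 6*√2 (x = √(-424 + (362 + 134)) = √(-424 + 496) = √72 = 6*√2 ≈ 8.4853)
P = -80 (P = -8*10 = -80)
-865/((P + V(-28, 20)) + x) + 1214/(-2863) = -865/((-80 - ⅙*(-28)²) + 6*√2) + 1214/(-2863) = -865/((-80 - ⅙*784) + 6*√2) + 1214*(-1/2863) = -865/((-80 - 392/3) + 6*√2) - 1214/2863 = -865/(-632/3 + 6*√2) - 1214/2863 = -1214/2863 - 865/(-632/3 + 6*√2)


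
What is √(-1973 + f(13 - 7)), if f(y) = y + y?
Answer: I*√1961 ≈ 44.283*I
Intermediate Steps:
f(y) = 2*y
√(-1973 + f(13 - 7)) = √(-1973 + 2*(13 - 7)) = √(-1973 + 2*6) = √(-1973 + 12) = √(-1961) = I*√1961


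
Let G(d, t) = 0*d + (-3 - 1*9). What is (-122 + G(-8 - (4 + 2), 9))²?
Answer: 17956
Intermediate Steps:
G(d, t) = -12 (G(d, t) = 0 + (-3 - 9) = 0 - 12 = -12)
(-122 + G(-8 - (4 + 2), 9))² = (-122 - 12)² = (-134)² = 17956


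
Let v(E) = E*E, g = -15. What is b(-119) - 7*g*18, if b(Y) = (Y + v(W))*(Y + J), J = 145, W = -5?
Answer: -554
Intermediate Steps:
v(E) = E²
b(Y) = (25 + Y)*(145 + Y) (b(Y) = (Y + (-5)²)*(Y + 145) = (Y + 25)*(145 + Y) = (25 + Y)*(145 + Y))
b(-119) - 7*g*18 = (3625 + (-119)² + 170*(-119)) - 7*(-15)*18 = (3625 + 14161 - 20230) + 105*18 = -2444 + 1890 = -554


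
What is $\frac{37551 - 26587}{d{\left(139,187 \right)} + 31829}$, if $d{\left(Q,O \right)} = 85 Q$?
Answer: $\frac{2741}{10911} \approx 0.25121$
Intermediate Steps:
$\frac{37551 - 26587}{d{\left(139,187 \right)} + 31829} = \frac{37551 - 26587}{85 \cdot 139 + 31829} = \frac{10964}{11815 + 31829} = \frac{10964}{43644} = 10964 \cdot \frac{1}{43644} = \frac{2741}{10911}$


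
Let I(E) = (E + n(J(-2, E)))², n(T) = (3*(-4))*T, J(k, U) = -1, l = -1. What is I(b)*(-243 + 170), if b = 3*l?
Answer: -5913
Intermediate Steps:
n(T) = -12*T
b = -3 (b = 3*(-1) = -3)
I(E) = (12 + E)² (I(E) = (E - 12*(-1))² = (E + 12)² = (12 + E)²)
I(b)*(-243 + 170) = (12 - 3)²*(-243 + 170) = 9²*(-73) = 81*(-73) = -5913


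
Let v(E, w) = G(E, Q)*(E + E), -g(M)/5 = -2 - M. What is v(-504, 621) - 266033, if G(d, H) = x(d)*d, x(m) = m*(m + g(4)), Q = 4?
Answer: 121366546639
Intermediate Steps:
g(M) = 10 + 5*M (g(M) = -5*(-2 - M) = 10 + 5*M)
x(m) = m*(30 + m) (x(m) = m*(m + (10 + 5*4)) = m*(m + (10 + 20)) = m*(m + 30) = m*(30 + m))
G(d, H) = d²*(30 + d) (G(d, H) = (d*(30 + d))*d = d²*(30 + d))
v(E, w) = 2*E³*(30 + E) (v(E, w) = (E²*(30 + E))*(E + E) = (E²*(30 + E))*(2*E) = 2*E³*(30 + E))
v(-504, 621) - 266033 = 2*(-504)³*(30 - 504) - 266033 = 2*(-128024064)*(-474) - 266033 = 121366812672 - 266033 = 121366546639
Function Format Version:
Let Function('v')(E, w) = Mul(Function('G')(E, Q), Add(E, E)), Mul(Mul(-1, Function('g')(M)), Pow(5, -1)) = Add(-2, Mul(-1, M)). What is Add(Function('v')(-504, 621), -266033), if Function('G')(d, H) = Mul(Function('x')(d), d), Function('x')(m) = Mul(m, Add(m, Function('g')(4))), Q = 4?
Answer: 121366546639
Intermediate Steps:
Function('g')(M) = Add(10, Mul(5, M)) (Function('g')(M) = Mul(-5, Add(-2, Mul(-1, M))) = Add(10, Mul(5, M)))
Function('x')(m) = Mul(m, Add(30, m)) (Function('x')(m) = Mul(m, Add(m, Add(10, Mul(5, 4)))) = Mul(m, Add(m, Add(10, 20))) = Mul(m, Add(m, 30)) = Mul(m, Add(30, m)))
Function('G')(d, H) = Mul(Pow(d, 2), Add(30, d)) (Function('G')(d, H) = Mul(Mul(d, Add(30, d)), d) = Mul(Pow(d, 2), Add(30, d)))
Function('v')(E, w) = Mul(2, Pow(E, 3), Add(30, E)) (Function('v')(E, w) = Mul(Mul(Pow(E, 2), Add(30, E)), Add(E, E)) = Mul(Mul(Pow(E, 2), Add(30, E)), Mul(2, E)) = Mul(2, Pow(E, 3), Add(30, E)))
Add(Function('v')(-504, 621), -266033) = Add(Mul(2, Pow(-504, 3), Add(30, -504)), -266033) = Add(Mul(2, -128024064, -474), -266033) = Add(121366812672, -266033) = 121366546639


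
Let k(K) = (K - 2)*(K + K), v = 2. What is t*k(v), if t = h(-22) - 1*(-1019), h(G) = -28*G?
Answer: 0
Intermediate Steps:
k(K) = 2*K*(-2 + K) (k(K) = (-2 + K)*(2*K) = 2*K*(-2 + K))
t = 1635 (t = -28*(-22) - 1*(-1019) = 616 + 1019 = 1635)
t*k(v) = 1635*(2*2*(-2 + 2)) = 1635*(2*2*0) = 1635*0 = 0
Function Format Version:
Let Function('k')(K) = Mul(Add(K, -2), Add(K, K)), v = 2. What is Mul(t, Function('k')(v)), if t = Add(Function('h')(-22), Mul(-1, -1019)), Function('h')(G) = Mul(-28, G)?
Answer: 0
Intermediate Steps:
Function('k')(K) = Mul(2, K, Add(-2, K)) (Function('k')(K) = Mul(Add(-2, K), Mul(2, K)) = Mul(2, K, Add(-2, K)))
t = 1635 (t = Add(Mul(-28, -22), Mul(-1, -1019)) = Add(616, 1019) = 1635)
Mul(t, Function('k')(v)) = Mul(1635, Mul(2, 2, Add(-2, 2))) = Mul(1635, Mul(2, 2, 0)) = Mul(1635, 0) = 0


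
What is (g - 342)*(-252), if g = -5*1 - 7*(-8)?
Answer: 73332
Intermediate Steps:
g = 51 (g = -5 + 56 = 51)
(g - 342)*(-252) = (51 - 342)*(-252) = -291*(-252) = 73332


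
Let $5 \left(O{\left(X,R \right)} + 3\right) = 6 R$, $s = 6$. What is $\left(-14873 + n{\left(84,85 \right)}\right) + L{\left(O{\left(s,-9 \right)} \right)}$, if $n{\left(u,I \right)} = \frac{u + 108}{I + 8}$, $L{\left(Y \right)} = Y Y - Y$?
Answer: $- \frac{11366689}{775} \approx -14667.0$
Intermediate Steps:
$O{\left(X,R \right)} = -3 + \frac{6 R}{5}$
$L{\left(Y \right)} = Y^{2} - Y$
$n{\left(u,I \right)} = \frac{108 + u}{8 + I}$
$\left(-14873 + n{\left(84,85 \right)}\right) + L{\left(O{\left(s,-9 \right)} \right)} = \left(-14873 + \frac{108 + 84}{8 + 85}\right) + \left(-3 + \frac{6}{5} \left(-9\right)\right) \left(-1 + \left(-3 + \frac{6}{5} \left(-9\right)\right)\right) = \left(-14873 + \frac{1}{93} \cdot 192\right) + \left(-3 - \frac{54}{5}\right) \left(-1 - \frac{69}{5}\right) = \left(-14873 + \frac{1}{93} \cdot 192\right) - \frac{69 \left(-1 - \frac{69}{5}\right)}{5} = \left(-14873 + \frac{64}{31}\right) - - \frac{5106}{25} = - \frac{460999}{31} + \frac{5106}{25} = - \frac{11366689}{775}$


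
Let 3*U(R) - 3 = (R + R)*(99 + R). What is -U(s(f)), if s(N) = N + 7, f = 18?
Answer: -6203/3 ≈ -2067.7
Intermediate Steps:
s(N) = 7 + N
U(R) = 1 + 2*R*(99 + R)/3 (U(R) = 1 + ((R + R)*(99 + R))/3 = 1 + ((2*R)*(99 + R))/3 = 1 + (2*R*(99 + R))/3 = 1 + 2*R*(99 + R)/3)
-U(s(f)) = -(1 + 66*(7 + 18) + 2*(7 + 18)**2/3) = -(1 + 66*25 + (2/3)*25**2) = -(1 + 1650 + (2/3)*625) = -(1 + 1650 + 1250/3) = -1*6203/3 = -6203/3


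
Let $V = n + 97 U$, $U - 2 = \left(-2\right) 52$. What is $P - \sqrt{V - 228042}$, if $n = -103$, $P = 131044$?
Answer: $131044 - i \sqrt{238039} \approx 1.3104 \cdot 10^{5} - 487.89 i$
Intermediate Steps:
$U = -102$ ($U = 2 - 104 = -102$)
$V = -9997$ ($V = -103 + 97 \left(-102\right) = -103 - 9894 = -9997$)
$P - \sqrt{V - 228042} = 131044 - \sqrt{-9997 - 228042} = 131044 - \sqrt{-238039} = 131044 - i \sqrt{238039}$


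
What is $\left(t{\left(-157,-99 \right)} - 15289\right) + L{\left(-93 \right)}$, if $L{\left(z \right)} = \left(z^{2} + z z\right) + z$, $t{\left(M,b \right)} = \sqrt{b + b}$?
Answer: $1916 + 3 i \sqrt{22} \approx 1916.0 + 14.071 i$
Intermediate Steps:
$t{\left(M,b \right)} = \sqrt{2} \sqrt{b}$ ($t{\left(M,b \right)} = \sqrt{2 b} = \sqrt{2} \sqrt{b}$)
$L{\left(z \right)} = z + 2 z^{2}$ ($L{\left(z \right)} = \left(z^{2} + z^{2}\right) + z = 2 z^{2} + z = z + 2 z^{2}$)
$\left(t{\left(-157,-99 \right)} - 15289\right) + L{\left(-93 \right)} = \left(\sqrt{2} \sqrt{-99} - 15289\right) - 93 \left(1 + 2 \left(-93\right)\right) = \left(\sqrt{2} \cdot 3 i \sqrt{11} - 15289\right) - 93 \left(1 - 186\right) = \left(3 i \sqrt{22} - 15289\right) - -17205 = \left(-15289 + 3 i \sqrt{22}\right) + 17205 = 1916 + 3 i \sqrt{22}$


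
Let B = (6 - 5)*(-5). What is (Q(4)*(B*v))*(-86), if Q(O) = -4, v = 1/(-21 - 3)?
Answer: 215/3 ≈ 71.667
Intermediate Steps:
B = -5 (B = 1*(-5) = -5)
v = -1/24 (v = 1/(-24) = -1/24 ≈ -0.041667)
(Q(4)*(B*v))*(-86) = -(-20)*(-1)/24*(-86) = -4*5/24*(-86) = -⅚*(-86) = 215/3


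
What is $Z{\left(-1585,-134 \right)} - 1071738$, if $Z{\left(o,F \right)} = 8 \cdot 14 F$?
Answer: $-1086746$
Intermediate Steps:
$Z{\left(o,F \right)} = 112 F$
$Z{\left(-1585,-134 \right)} - 1071738 = 112 \left(-134\right) - 1071738 = -15008 - 1071738 = -1086746$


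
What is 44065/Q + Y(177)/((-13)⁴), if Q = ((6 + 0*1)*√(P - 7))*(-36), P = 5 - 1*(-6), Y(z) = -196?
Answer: -1258625137/12338352 ≈ -102.01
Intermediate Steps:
P = 11 (P = 5 + 6 = 11)
Q = -432 (Q = ((6 + 0*1)*√(11 - 7))*(-36) = ((6 + 0)*√4)*(-36) = (6*2)*(-36) = 12*(-36) = -432)
44065/Q + Y(177)/((-13)⁴) = 44065/(-432) - 196/((-13)⁴) = 44065*(-1/432) - 196/28561 = -44065/432 - 196*1/28561 = -44065/432 - 196/28561 = -1258625137/12338352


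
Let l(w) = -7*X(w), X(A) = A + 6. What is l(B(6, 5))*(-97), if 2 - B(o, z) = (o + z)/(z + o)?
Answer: 4753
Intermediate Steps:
X(A) = 6 + A
B(o, z) = 1 (B(o, z) = 2 - (o + z)/(z + o) = 2 - (o + z)/(o + z) = 2 - 1*1 = 2 - 1 = 1)
l(w) = -42 - 7*w (l(w) = -7*(6 + w) = -42 - 7*w)
l(B(6, 5))*(-97) = (-42 - 7*1)*(-97) = (-42 - 7)*(-97) = -49*(-97) = 4753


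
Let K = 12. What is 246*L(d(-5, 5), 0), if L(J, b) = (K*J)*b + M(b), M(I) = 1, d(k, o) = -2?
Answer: 246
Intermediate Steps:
L(J, b) = 1 + 12*J*b (L(J, b) = (12*J)*b + 1 = 12*J*b + 1 = 1 + 12*J*b)
246*L(d(-5, 5), 0) = 246*(1 + 12*(-2)*0) = 246*(1 + 0) = 246*1 = 246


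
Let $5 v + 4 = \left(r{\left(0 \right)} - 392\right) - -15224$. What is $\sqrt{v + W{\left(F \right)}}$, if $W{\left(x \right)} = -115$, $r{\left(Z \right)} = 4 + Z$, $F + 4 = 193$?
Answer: $\frac{\sqrt{71285}}{5} \approx 53.398$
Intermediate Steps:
$F = 189$ ($F = -4 + 193 = 189$)
$v = \frac{14832}{5}$ ($v = - \frac{4}{5} + \frac{\left(\left(4 + 0\right) - 392\right) - -15224}{5} = - \frac{4}{5} + \frac{\left(4 - 392\right) + 15224}{5} = - \frac{4}{5} + \frac{-388 + 15224}{5} = - \frac{4}{5} + \frac{1}{5} \cdot 14836 = - \frac{4}{5} + \frac{14836}{5} = \frac{14832}{5} \approx 2966.4$)
$\sqrt{v + W{\left(F \right)}} = \sqrt{\frac{14832}{5} - 115} = \sqrt{\frac{14257}{5}} = \frac{\sqrt{71285}}{5}$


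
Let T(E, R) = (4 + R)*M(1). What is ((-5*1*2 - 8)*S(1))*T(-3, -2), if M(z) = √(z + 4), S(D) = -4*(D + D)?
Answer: 288*√5 ≈ 643.99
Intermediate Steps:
S(D) = -8*D
M(z) = √(4 + z)
T(E, R) = √5*(4 + R) (T(E, R) = (4 + R)*√(4 + 1) = (4 + R)*√5 = √5*(4 + R))
((-5*1*2 - 8)*S(1))*T(-3, -2) = ((-5*1*2 - 8)*(-8*1))*(√5*(4 - 2)) = ((-5*2 - 8)*(-8))*(√5*2) = ((-10 - 8)*(-8))*(2*√5) = (-18*(-8))*(2*√5) = 144*(2*√5) = 288*√5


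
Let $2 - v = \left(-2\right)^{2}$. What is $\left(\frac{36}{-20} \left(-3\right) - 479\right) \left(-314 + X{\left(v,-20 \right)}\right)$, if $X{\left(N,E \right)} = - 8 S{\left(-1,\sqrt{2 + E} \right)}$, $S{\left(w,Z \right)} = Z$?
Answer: $\frac{743552}{5} + \frac{56832 i \sqrt{2}}{5} \approx 1.4871 \cdot 10^{5} + 16075.0 i$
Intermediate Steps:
$v = -2$ ($v = 2 - \left(-2\right)^{2} = 2 - 4 = -2$)
$X{\left(N,E \right)} = - 8 \sqrt{2 + E}$
$\left(\frac{36}{-20} \left(-3\right) - 479\right) \left(-314 + X{\left(v,-20 \right)}\right) = \left(\frac{36}{-20} \left(-3\right) - 479\right) \left(-314 - 8 \sqrt{2 - 20}\right) = \left(36 \left(- \frac{1}{20}\right) \left(-3\right) - 479\right) \left(-314 - 8 \sqrt{-18}\right) = \left(\left(- \frac{9}{5}\right) \left(-3\right) - 479\right) \left(-314 - 8 \cdot 3 i \sqrt{2}\right) = \left(\frac{27}{5} - 479\right) \left(-314 - 24 i \sqrt{2}\right) = - \frac{2368 \left(-314 - 24 i \sqrt{2}\right)}{5} = \frac{743552}{5} + \frac{56832 i \sqrt{2}}{5}$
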